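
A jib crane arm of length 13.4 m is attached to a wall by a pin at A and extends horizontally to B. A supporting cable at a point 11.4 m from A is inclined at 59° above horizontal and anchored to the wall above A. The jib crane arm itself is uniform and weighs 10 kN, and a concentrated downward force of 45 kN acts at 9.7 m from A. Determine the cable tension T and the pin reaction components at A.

T = 51.53 kN, A_x = 26.54 kN, A_y = 10.83 kN

ΣM about A: T·sin59°·11.4 − 10·6.7 − 45·9.7 = 0 → T = 503.5/(11.4·0.857167) = 51.5263 ≈ 51.53 kN.
ΣF_x = 0: A_x − T·cos59° = 0 → A_x = 51.5263 × 0.515038 = 26.54 kN.
ΣF_y = 0: A_y + T·sin59° − 10 − 45 = 0 → A_y = 55 − 51.5263 × 0.857167 = 10.83 kN.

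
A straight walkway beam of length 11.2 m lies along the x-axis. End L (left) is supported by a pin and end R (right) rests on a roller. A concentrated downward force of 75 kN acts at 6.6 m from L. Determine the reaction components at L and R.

L_x = 0, L_y = 30.80 kN, R_y = 44.20 kN

ΣM about L: R_y·11.2 − 75·6.6 = 0 → R_y = 495/11.2 = 44.1964 ≈ 44.20 kN.
ΣF_y = 0: L_y + 44.1964 − 75 = 0 → L_y = 30.80 kN.
ΣF_x = 0: no horizontal applied forces, so L_x = 0.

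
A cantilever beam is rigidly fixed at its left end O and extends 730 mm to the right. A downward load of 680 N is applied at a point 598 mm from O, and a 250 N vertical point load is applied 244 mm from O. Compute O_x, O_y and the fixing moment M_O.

ΣF_x = 0: O_x = 0.
ΣF_y = 0: O_y − 680 − 250 = 0 → O_y = 930.0 N.
ΣM about O: M_O − 680·598 − 250·244 = 0 → M_O = 467600 N·mm.

O_x = 0, O_y = 930.0 N, M_O = 467600 N·mm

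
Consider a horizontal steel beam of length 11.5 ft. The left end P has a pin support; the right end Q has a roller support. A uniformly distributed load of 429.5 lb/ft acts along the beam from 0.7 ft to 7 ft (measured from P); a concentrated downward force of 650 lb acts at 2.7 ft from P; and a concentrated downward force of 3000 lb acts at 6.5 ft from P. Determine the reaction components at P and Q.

P_x = 0, P_y = 3602 lb, Q_y = 2754 lb

Resultant of the distributed load: 429.5 × 6.3 = 2705.85 lb at 3.85 ft from P.
ΣM about P: Q_y·11.5 − (429.5·6.3)·3.85 − 650·2.7 − 3000·6.5 = 0 → Q_y = 31672.5225/11.5 = 2754.13 ≈ 2754 lb.
ΣF_y = 0: P_y + 2754.13 − 429.5·6.3 − 650 − 3000 = 0 → P_y = 3602 lb.
ΣF_x = 0: no horizontal applied forces, so P_x = 0.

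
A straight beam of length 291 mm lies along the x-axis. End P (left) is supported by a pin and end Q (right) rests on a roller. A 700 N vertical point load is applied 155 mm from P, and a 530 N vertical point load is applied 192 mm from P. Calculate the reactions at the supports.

Taking moments about P: Q_y·291 − 700·155 − 530·192 = 0 → Q_y = 210260/291 = 722.543 ≈ 722.5 N.
ΣF_y = 0: P_y + 722.543 − 700 − 530 = 0 → P_y = 507.5 N.
ΣF_x = 0: no horizontal applied forces, so P_x = 0.

P_x = 0, P_y = 507.5 N, Q_y = 722.5 N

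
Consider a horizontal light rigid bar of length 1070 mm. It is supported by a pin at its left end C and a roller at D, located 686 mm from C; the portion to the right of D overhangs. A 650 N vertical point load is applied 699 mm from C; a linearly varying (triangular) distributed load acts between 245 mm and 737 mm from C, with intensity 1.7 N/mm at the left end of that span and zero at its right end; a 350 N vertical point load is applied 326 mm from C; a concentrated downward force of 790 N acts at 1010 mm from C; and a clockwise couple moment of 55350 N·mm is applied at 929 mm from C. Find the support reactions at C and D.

Resultant of the triangular load: ½ × 1.7 × 492 = 418.2 N, acting at 409 mm from C (one-third of the span from the peak).
Taking moments about C: D_y·686 − 650·699 − (½·1.7·492)·409 − 350·326 − 790·1010 − 55350 = 0 → D_y = 1592743.8/686 = 2321.78 ≈ 2322 N.
ΣF_y = 0: C_y + 2321.78 − 650 − ½·1.7·492 − 350 − 790 = 0 → C_y = -113.6 N.
ΣF_x = 0: no horizontal applied forces, so C_x = 0.

C_x = 0, C_y = -113.6 N, D_y = 2322 N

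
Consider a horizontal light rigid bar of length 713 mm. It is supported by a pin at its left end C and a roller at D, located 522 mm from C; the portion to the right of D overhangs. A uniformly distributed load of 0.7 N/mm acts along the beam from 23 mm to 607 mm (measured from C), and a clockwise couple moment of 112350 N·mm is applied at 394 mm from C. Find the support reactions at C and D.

Resultant of the distributed load: 0.7 × 584 = 408.8 N at 315 mm from C.
ΣM about C: D_y·522 − (0.7·584)·315 − 112350 = 0 → D_y = 241122/522 = 461.92 ≈ 461.9 N.
ΣF_y = 0: C_y + 461.92 − 0.7·584 = 0 → C_y = -53.12 N.
ΣF_x = 0: no horizontal applied forces, so C_x = 0.

C_x = 0, C_y = -53.12 N, D_y = 461.9 N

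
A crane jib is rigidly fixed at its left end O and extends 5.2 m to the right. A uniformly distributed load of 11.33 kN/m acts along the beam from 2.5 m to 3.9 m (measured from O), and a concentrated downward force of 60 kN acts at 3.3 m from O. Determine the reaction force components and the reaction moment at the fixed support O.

Resultant of the distributed load: 11.33 × 1.4 = 15.862 kN at 3.2 m from O.
ΣF_x = 0: O_x = 0.
ΣF_y = 0: O_y − 11.33·1.4 − 60 = 0 → O_y = 75.86 kN.
ΣM about O: M_O − (11.33·1.4)·3.2 − 60·3.3 = 0 → M_O = 248.8 kN·m.

O_x = 0, O_y = 75.86 kN, M_O = 248.8 kN·m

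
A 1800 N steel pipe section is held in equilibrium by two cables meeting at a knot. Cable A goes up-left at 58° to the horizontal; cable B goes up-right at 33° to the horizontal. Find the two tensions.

T_A = 1510 N, T_B = 954.0 N

ΣF_x = 0: −T_A·cos58° + T_B·cos33° = 0 → T_B = 0.631856·T_A.
ΣF_y = 0: T_A·sin58° + T_B·sin33° = 1800.
Substitute: T_A·(0.848048 + 0.631856·0.544639) = 1800 → T_A = 1509.84 ≈ 1510 N.
Then T_B = 0.631856 × 1509.84 = 954.0 N.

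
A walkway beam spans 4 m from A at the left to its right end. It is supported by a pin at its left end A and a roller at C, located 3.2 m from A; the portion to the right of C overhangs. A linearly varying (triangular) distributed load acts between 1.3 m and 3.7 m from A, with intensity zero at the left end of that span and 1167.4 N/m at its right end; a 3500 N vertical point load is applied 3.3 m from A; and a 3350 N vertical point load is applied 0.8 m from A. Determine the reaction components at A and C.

Resultant of the triangular load: ½ × 1167.4 × 2.4 = 1400.88 N, acting at 2.9 m from A (one-third of the span from the peak).
Moments about A: C_y·3.2 − (½·1167.4·2.4)·2.9 − 3500·3.3 − 3350·0.8 = 0 → C_y = 18292.552/3.2 = 5716.42 ≈ 5716 N.
ΣF_y = 0: A_y + 5716.42 − ½·1167.4·2.4 − 3500 − 3350 = 0 → A_y = 2534 N.
ΣF_x = 0: no horizontal applied forces, so A_x = 0.

A_x = 0, A_y = 2534 N, C_y = 5716 N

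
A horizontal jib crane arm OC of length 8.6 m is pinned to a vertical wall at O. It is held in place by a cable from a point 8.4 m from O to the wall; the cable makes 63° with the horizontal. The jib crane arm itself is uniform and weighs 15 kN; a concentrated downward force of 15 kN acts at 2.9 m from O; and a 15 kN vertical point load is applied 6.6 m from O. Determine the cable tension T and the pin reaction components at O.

ΣM about O: T·sin63°·8.4 − 15·4.3 − 15·2.9 − 15·6.6 = 0 → T = 207/(8.4·0.891007) = 27.6573 ≈ 27.66 kN.
ΣF_x = 0: O_x − T·cos63° = 0 → O_x = 27.6573 × 0.45399 = 12.56 kN.
ΣF_y = 0: O_y + T·sin63° − 15 − 15 − 15 = 0 → O_y = 45 − 27.6573 × 0.891007 = 20.36 kN.

T = 27.66 kN, O_x = 12.56 kN, O_y = 20.36 kN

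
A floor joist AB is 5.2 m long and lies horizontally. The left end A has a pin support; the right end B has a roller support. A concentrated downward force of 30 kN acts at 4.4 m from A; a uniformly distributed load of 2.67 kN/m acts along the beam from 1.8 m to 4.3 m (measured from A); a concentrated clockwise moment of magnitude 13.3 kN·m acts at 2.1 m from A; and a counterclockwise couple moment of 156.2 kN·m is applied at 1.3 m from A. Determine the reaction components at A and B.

Resultant of the distributed load: 2.67 × 2.5 = 6.675 kN at 3.05 m from A.
ΣM about A: B_y·5.2 − 30·4.4 − (2.67·2.5)·3.05 − 13.3 + 156.2 = 0 → B_y = 9.45875/5.2 = 1.81899 ≈ 1.819 kN.
ΣF_y = 0: A_y + 1.81899 − 30 − 2.67·2.5 = 0 → A_y = 34.86 kN.
ΣF_x = 0: no horizontal applied forces, so A_x = 0.

A_x = 0, A_y = 34.86 kN, B_y = 1.819 kN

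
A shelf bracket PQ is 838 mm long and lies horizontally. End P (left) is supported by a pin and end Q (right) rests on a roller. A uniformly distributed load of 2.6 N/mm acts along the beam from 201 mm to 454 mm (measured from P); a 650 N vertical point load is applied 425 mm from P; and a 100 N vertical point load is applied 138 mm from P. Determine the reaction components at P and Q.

P_x = 0, P_y = 804.6 N, Q_y = 603.2 N

Resultant of the distributed load: 2.6 × 253 = 657.8 N at 327.5 mm from P.
ΣM about P: Q_y·838 − (2.6·253)·327.5 − 650·425 − 100·138 = 0 → Q_y = 505479.5/838 = 603.197 ≈ 603.2 N.
ΣF_y = 0: P_y + 603.197 − 2.6·253 − 650 − 100 = 0 → P_y = 804.6 N.
ΣF_x = 0: no horizontal applied forces, so P_x = 0.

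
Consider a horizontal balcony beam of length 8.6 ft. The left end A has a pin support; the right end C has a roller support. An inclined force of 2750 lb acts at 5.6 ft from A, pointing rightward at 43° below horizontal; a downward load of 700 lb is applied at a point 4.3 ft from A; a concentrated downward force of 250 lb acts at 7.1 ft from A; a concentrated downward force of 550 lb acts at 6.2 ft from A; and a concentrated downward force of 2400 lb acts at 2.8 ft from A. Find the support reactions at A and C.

A_x = -2011 lb, A_y = 2820 lb, C_y = 2956 lb

Moments about A: C_y·8.6 − 2750·sin43°·5.6 − 700·4.3 − 250·7.1 − 550·6.2 − 2400·2.8 = 0 → C_y = 25417.8/8.6 = 2955.56 ≈ 2956 lb.
ΣF_y = 0: A_y + 2955.56 − 2750·sin43° − 700 − 250 − 550 − 2400 = 0 → A_y = 2820 lb.
ΣF_x = 0: A_x + 2750·cos43° = 0 → A_x = -2011 lb.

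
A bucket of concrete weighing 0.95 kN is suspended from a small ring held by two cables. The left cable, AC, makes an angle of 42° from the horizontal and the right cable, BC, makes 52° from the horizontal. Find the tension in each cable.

T_AC = 0.5863 kN, T_BC = 0.7077 kN

ΣF_x = 0: −T_AC·cos42° + T_BC·cos52° = 0 → T_BC = 1.20707·T_AC.
ΣF_y = 0: T_AC·sin42° + T_BC·sin52° = 0.95.
Substitute: T_AC·(0.669131 + 1.20707·0.788011) = 0.95 → T_AC = 0.586306 ≈ 0.5863 kN.
Then T_BC = 1.20707 × 0.586306 = 0.7077 kN.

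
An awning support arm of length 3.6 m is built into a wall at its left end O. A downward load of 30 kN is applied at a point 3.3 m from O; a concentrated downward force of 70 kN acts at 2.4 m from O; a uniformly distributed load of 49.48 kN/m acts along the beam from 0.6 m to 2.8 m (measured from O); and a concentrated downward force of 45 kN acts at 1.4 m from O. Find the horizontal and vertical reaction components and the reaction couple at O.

Resultant of the distributed load: 49.48 × 2.2 = 108.856 kN at 1.7 m from O.
ΣF_x = 0: O_x = 0.
ΣF_y = 0: O_y − 30 − 70 − 49.48·2.2 − 45 = 0 → O_y = 253.9 kN.
ΣM about O: M_O − 30·3.3 − 70·2.4 − (49.48·2.2)·1.7 − 45·1.4 = 0 → M_O = 515.1 kN·m.

O_x = 0, O_y = 253.9 kN, M_O = 515.1 kN·m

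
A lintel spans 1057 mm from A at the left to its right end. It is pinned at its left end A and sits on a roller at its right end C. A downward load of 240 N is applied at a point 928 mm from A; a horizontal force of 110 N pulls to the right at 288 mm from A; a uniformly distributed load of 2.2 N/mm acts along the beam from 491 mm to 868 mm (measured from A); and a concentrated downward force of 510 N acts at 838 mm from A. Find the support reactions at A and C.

A_x = -110.0 N, A_y = 431.2 N, C_y = 1148 N

Resultant of the distributed load: 2.2 × 377 = 829.4 N at 679.5 mm from A.
Taking moments about A: C_y·1057 − 240·928 − (2.2·377)·679.5 − 510·838 = 0 → C_y = 1213677.3/1057 = 1148.23 ≈ 1148 N.
ΣF_y = 0: A_y + 1148.23 − 240 − 2.2·377 − 510 = 0 → A_y = 431.2 N.
ΣF_x = 0: A_x + 110 = 0 → A_x = -110.0 N.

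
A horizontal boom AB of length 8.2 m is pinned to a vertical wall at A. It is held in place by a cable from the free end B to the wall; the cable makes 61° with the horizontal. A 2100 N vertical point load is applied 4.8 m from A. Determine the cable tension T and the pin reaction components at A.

T = 1405 N, A_x = 681.4 N, A_y = 870.7 N

ΣM about A: T·sin61°·8.2 − 2100·4.8 = 0 → T = 10080/(8.2·0.87462) = 1405.49 ≈ 1405 N.
ΣF_x = 0: A_x − T·cos61° = 0 → A_x = 1405.49 × 0.48481 = 681.4 N.
ΣF_y = 0: A_y + T·sin61° − 2100 = 0 → A_y = 2100 − 1405.49 × 0.87462 = 870.7 N.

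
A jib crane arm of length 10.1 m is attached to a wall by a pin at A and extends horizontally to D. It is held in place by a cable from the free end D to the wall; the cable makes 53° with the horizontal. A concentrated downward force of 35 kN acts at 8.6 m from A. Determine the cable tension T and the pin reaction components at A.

T = 37.32 kN, A_x = 22.46 kN, A_y = 5.198 kN

ΣM about A: T·sin53°·10.1 − 35·8.6 = 0 → T = 301/(10.1·0.798636) = 37.3161 ≈ 37.32 kN.
ΣF_x = 0: A_x − T·cos53° = 0 → A_x = 37.3161 × 0.601815 = 22.46 kN.
ΣF_y = 0: A_y + T·sin53° − 35 = 0 → A_y = 35 − 37.3161 × 0.798636 = 5.198 kN.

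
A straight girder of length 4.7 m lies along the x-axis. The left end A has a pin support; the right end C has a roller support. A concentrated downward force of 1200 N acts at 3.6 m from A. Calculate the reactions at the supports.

Moments about A: C_y·4.7 − 1200·3.6 = 0 → C_y = 4320/4.7 = 919.149 ≈ 919.1 N.
ΣF_y = 0: A_y + 919.149 − 1200 = 0 → A_y = 280.9 N.
ΣF_x = 0: no horizontal applied forces, so A_x = 0.

A_x = 0, A_y = 280.9 N, C_y = 919.1 N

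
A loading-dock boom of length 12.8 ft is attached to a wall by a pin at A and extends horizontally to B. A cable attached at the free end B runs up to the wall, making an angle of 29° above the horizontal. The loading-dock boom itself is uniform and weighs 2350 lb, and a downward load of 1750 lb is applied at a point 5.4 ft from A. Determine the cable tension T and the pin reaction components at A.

T = 3946 lb, A_x = 3452 lb, A_y = 2187 lb

ΣM about A: T·sin29°·12.8 − 2350·6.4 − 1750·5.4 = 0 → T = 24490/(12.8·0.48481) = 3946.46 ≈ 3946 lb.
ΣF_x = 0: A_x − T·cos29° = 0 → A_x = 3946.46 × 0.87462 = 3452 lb.
ΣF_y = 0: A_y + T·sin29° − 2350 − 1750 = 0 → A_y = 4100 − 3946.46 × 0.48481 = 2187 lb.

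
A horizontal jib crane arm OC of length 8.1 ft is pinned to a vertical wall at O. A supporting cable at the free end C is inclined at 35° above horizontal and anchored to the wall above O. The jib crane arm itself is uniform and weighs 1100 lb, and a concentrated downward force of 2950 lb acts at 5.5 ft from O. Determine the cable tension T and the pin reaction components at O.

ΣM about O: T·sin35°·8.1 − 1100·4.05 − 2950·5.5 = 0 → T = 20680/(8.1·0.573576) = 4451.17 ≈ 4451 lb.
ΣF_x = 0: O_x − T·cos35° = 0 → O_x = 4451.17 × 0.819152 = 3646 lb.
ΣF_y = 0: O_y + T·sin35° − 1100 − 2950 = 0 → O_y = 4050 − 4451.17 × 0.573576 = 1497 lb.

T = 4451 lb, O_x = 3646 lb, O_y = 1497 lb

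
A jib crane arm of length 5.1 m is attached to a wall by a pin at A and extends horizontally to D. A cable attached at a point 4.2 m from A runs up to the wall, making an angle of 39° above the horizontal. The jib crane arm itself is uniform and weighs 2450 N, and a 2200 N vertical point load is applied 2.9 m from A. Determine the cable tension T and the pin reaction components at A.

T = 4777 N, A_x = 3713 N, A_y = 1643 N

ΣM about A: T·sin39°·4.2 − 2450·2.55 − 2200·2.9 = 0 → T = 12627.5/(4.2·0.62932) = 4777.45 ≈ 4777 N.
ΣF_x = 0: A_x − T·cos39° = 0 → A_x = 4777.45 × 0.777146 = 3713 N.
ΣF_y = 0: A_y + T·sin39° − 2450 − 2200 = 0 → A_y = 4650 − 4777.45 × 0.62932 = 1643 N.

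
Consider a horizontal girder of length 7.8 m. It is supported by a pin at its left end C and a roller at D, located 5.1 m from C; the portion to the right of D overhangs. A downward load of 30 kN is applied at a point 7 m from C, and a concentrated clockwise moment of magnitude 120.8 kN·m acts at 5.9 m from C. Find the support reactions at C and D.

Moments about C: D_y·5.1 − 30·7 − 120.8 = 0 → D_y = 330.8/5.1 = 64.8627 ≈ 64.86 kN.
ΣF_y = 0: C_y + 64.8627 − 30 = 0 → C_y = -34.86 kN.
ΣF_x = 0: no horizontal applied forces, so C_x = 0.

C_x = 0, C_y = -34.86 kN, D_y = 64.86 kN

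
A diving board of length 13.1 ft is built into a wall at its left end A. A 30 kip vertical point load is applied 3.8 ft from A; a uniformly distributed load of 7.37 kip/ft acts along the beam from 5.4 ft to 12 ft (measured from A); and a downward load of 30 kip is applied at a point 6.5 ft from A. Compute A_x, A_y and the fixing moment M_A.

Resultant of the distributed load: 7.37 × 6.6 = 48.642 kip at 8.7 ft from A.
ΣF_x = 0: A_x = 0.
ΣF_y = 0: A_y − 30 − 7.37·6.6 − 30 = 0 → A_y = 108.6 kip.
ΣM about A: M_A − 30·3.8 − (7.37·6.6)·8.7 − 30·6.5 = 0 → M_A = 732.2 kip·ft.

A_x = 0, A_y = 108.6 kip, M_A = 732.2 kip·ft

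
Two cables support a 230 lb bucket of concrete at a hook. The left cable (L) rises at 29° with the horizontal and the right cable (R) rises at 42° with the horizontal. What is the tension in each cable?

ΣF_x = 0: −T_L·cos29° + T_R·cos42° = 0 → T_R = 1.17692·T_L.
ΣF_y = 0: T_L·sin29° + T_R·sin42° = 230.
Substitute: T_L·(0.48481 + 1.17692·0.669131) = 230 → T_L = 180.772 ≈ 180.8 lb.
Then T_R = 1.17692 × 180.772 = 212.8 lb.

T_L = 180.8 lb, T_R = 212.8 lb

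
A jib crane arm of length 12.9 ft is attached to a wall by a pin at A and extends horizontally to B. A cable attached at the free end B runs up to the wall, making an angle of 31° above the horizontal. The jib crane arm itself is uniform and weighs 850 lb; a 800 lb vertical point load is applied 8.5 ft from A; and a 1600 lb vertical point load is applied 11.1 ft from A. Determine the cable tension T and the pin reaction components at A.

ΣM about A: T·sin31°·12.9 − 850·6.45 − 800·8.5 − 1600·11.1 = 0 → T = 30042.5/(12.9·0.515038) = 4521.76 ≈ 4522 lb.
ΣF_x = 0: A_x − T·cos31° = 0 → A_x = 4521.76 × 0.857167 = 3876 lb.
ΣF_y = 0: A_y + T·sin31° − 850 − 800 − 1600 = 0 → A_y = 3250 − 4521.76 × 0.515038 = 921.1 lb.

T = 4522 lb, A_x = 3876 lb, A_y = 921.1 lb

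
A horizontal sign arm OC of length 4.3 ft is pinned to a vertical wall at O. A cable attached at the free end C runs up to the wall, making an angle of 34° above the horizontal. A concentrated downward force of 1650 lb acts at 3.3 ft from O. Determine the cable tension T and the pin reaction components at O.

T = 2264 lb, O_x = 1877 lb, O_y = 383.7 lb

ΣM about O: T·sin34°·4.3 − 1650·3.3 = 0 → T = 5445/(4.3·0.559193) = 2264.48 ≈ 2264 lb.
ΣF_x = 0: O_x − T·cos34° = 0 → O_x = 2264.48 × 0.829038 = 1877 lb.
ΣF_y = 0: O_y + T·sin34° − 1650 = 0 → O_y = 1650 − 2264.48 × 0.559193 = 383.7 lb.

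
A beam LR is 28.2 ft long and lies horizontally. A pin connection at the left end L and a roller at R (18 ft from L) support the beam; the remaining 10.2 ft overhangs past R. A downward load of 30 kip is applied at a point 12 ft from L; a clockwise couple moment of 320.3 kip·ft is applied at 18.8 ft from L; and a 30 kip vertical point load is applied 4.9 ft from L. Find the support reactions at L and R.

L_x = 0, L_y = 14.04 kip, R_y = 45.96 kip

ΣM about L: R_y·18 − 30·12 − 320.3 − 30·4.9 = 0 → R_y = 827.3/18 = 45.9611 ≈ 45.96 kip.
ΣF_y = 0: L_y + 45.9611 − 30 − 30 = 0 → L_y = 14.04 kip.
ΣF_x = 0: no horizontal applied forces, so L_x = 0.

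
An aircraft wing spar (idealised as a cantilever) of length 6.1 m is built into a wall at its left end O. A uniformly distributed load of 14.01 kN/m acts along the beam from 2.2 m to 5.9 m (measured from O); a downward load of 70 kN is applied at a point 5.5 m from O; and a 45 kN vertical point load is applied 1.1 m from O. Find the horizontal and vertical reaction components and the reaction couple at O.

O_x = 0, O_y = 166.8 kN, M_O = 644.4 kN·m

Resultant of the distributed load: 14.01 × 3.7 = 51.837 kN at 4.05 m from O.
ΣF_x = 0: O_x = 0.
ΣF_y = 0: O_y − 14.01·3.7 − 70 − 45 = 0 → O_y = 166.8 kN.
ΣM about O: M_O − (14.01·3.7)·4.05 − 70·5.5 − 45·1.1 = 0 → M_O = 644.4 kN·m.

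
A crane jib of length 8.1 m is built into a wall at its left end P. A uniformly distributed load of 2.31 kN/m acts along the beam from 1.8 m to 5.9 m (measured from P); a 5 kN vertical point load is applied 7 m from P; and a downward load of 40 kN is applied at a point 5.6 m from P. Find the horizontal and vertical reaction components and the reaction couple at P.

P_x = 0, P_y = 54.47 kN, M_P = 295.5 kN·m

Resultant of the distributed load: 2.31 × 4.1 = 9.471 kN at 3.85 m from P.
ΣF_x = 0: P_x = 0.
ΣF_y = 0: P_y − 2.31·4.1 − 5 − 40 = 0 → P_y = 54.47 kN.
ΣM about P: M_P − (2.31·4.1)·3.85 − 5·7 − 40·5.6 = 0 → M_P = 295.5 kN·m.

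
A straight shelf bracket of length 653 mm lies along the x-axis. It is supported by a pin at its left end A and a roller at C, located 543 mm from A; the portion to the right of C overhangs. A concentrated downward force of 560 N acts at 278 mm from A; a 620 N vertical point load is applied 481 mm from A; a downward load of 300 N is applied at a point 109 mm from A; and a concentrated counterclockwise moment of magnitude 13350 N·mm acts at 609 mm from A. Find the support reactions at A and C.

Moments about A: C_y·543 − 560·278 − 620·481 − 300·109 + 13350 = 0 → C_y = 473250/543 = 871.547 ≈ 871.5 N.
ΣF_y = 0: A_y + 871.547 − 560 − 620 − 300 = 0 → A_y = 608.5 N.
ΣF_x = 0: no horizontal applied forces, so A_x = 0.

A_x = 0, A_y = 608.5 N, C_y = 871.5 N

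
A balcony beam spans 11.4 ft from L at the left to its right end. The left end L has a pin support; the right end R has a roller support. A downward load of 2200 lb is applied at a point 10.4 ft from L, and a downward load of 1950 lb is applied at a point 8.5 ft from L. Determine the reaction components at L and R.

Moments about L: R_y·11.4 − 2200·10.4 − 1950·8.5 = 0 → R_y = 39455/11.4 = 3460.96 ≈ 3461 lb.
ΣF_y = 0: L_y + 3460.96 − 2200 − 1950 = 0 → L_y = 689.0 lb.
ΣF_x = 0: no horizontal applied forces, so L_x = 0.

L_x = 0, L_y = 689.0 lb, R_y = 3461 lb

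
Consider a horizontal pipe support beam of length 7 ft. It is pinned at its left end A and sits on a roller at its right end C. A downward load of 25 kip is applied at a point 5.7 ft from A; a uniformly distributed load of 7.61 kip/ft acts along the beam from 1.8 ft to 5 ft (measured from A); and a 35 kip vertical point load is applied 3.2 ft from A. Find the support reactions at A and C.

A_x = 0, A_y = 36.17 kip, C_y = 48.19 kip

Resultant of the distributed load: 7.61 × 3.2 = 24.352 kip at 3.4 ft from A.
ΣM about A: C_y·7 − 25·5.7 − (7.61·3.2)·3.4 − 35·3.2 = 0 → C_y = 337.2968/7 = 48.1853 ≈ 48.19 kip.
ΣF_y = 0: A_y + 48.1853 − 25 − 7.61·3.2 − 35 = 0 → A_y = 36.17 kip.
ΣF_x = 0: no horizontal applied forces, so A_x = 0.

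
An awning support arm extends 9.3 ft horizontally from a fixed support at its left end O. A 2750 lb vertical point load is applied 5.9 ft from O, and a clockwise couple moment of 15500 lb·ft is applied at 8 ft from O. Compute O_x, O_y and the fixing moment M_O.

O_x = 0, O_y = 2750 lb, M_O = 31720 lb·ft

ΣF_x = 0: O_x = 0.
ΣF_y = 0: O_y − 2750 = 0 → O_y = 2750 lb.
ΣM about O: M_O − 2750·5.9 − 15500 = 0 → M_O = 31720 lb·ft.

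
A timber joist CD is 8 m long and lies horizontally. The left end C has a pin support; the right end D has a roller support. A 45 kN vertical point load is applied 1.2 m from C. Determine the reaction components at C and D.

C_x = 0, C_y = 38.25 kN, D_y = 6.750 kN

Taking moments about C: D_y·8 − 45·1.2 = 0 → D_y = 54/8 = 6.750 kN.
ΣF_y = 0: C_y + 6.75 − 45 = 0 → C_y = 38.25 kN.
ΣF_x = 0: no horizontal applied forces, so C_x = 0.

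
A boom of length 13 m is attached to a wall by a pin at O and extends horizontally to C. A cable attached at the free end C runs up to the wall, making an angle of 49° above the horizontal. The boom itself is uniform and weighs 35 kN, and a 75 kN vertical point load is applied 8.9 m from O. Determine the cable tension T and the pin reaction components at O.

ΣM about O: T·sin49°·13 − 35·6.5 − 75·8.9 = 0 → T = 895/(13·0.75471) = 91.222 ≈ 91.22 kN.
ΣF_x = 0: O_x − T·cos49° = 0 → O_x = 91.222 × 0.656059 = 59.85 kN.
ΣF_y = 0: O_y + T·sin49° − 35 − 75 = 0 → O_y = 110 − 91.222 × 0.75471 = 41.15 kN.

T = 91.22 kN, O_x = 59.85 kN, O_y = 41.15 kN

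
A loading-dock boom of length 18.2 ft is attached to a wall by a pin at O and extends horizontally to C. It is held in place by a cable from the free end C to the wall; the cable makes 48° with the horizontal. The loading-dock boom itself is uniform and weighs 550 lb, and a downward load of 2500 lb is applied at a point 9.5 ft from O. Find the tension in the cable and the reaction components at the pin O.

ΣM about O: T·sin48°·18.2 − 550·9.1 − 2500·9.5 = 0 → T = 28755/(18.2·0.743145) = 2126.03 ≈ 2126 lb.
ΣF_x = 0: O_x − T·cos48° = 0 → O_x = 2126.03 × 0.669131 = 1423 lb.
ΣF_y = 0: O_y + T·sin48° − 550 − 2500 = 0 → O_y = 3050 − 2126.03 × 0.743145 = 1470 lb.

T = 2126 lb, O_x = 1423 lb, O_y = 1470 lb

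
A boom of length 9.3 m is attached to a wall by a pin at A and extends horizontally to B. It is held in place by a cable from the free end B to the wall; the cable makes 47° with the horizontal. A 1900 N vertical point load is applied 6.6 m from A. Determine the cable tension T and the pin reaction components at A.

T = 1844 N, A_x = 1257 N, A_y = 551.6 N

ΣM about A: T·sin47°·9.3 − 1900·6.6 = 0 → T = 12540/(9.3·0.731354) = 1843.69 ≈ 1844 N.
ΣF_x = 0: A_x − T·cos47° = 0 → A_x = 1843.69 × 0.681998 = 1257 N.
ΣF_y = 0: A_y + T·sin47° − 1900 = 0 → A_y = 1900 − 1843.69 × 0.731354 = 551.6 N.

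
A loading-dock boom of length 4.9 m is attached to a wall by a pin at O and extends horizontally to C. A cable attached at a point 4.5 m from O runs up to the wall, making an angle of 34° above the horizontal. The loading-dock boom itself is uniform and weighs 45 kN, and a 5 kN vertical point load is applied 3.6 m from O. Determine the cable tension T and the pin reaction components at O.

ΣM about O: T·sin34°·4.5 − 45·2.45 − 5·3.6 = 0 → T = 128.25/(4.5·0.559193) = 50.9663 ≈ 50.97 kN.
ΣF_x = 0: O_x − T·cos34° = 0 → O_x = 50.9663 × 0.829038 = 42.25 kN.
ΣF_y = 0: O_y + T·sin34° − 45 − 5 = 0 → O_y = 50 − 50.9663 × 0.559193 = 21.50 kN.

T = 50.97 kN, O_x = 42.25 kN, O_y = 21.50 kN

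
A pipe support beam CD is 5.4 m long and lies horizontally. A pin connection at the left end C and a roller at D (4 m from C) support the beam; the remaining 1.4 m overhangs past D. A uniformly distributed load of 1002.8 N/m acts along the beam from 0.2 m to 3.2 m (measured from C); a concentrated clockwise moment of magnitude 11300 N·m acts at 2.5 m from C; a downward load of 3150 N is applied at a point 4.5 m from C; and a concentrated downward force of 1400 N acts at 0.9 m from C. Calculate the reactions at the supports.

Resultant of the distributed load: 1002.8 × 3 = 3008.4 N at 1.7 m from C.
ΣM about C: D_y·4 − (1002.8·3)·1.7 − 11300 − 3150·4.5 − 1400·0.9 = 0 → D_y = 31849.28/4 = 7962.32 ≈ 7962 N.
ΣF_y = 0: C_y + 7962.32 − 1002.8·3 − 3150 − 1400 = 0 → C_y = -403.9 N.
ΣF_x = 0: no horizontal applied forces, so C_x = 0.

C_x = 0, C_y = -403.9 N, D_y = 7962 N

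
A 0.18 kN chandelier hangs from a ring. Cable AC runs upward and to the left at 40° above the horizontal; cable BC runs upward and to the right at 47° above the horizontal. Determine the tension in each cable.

ΣF_x = 0: −T_AC·cos40° + T_BC·cos47° = 0 → T_BC = 1.12324·T_AC.
ΣF_y = 0: T_AC·sin40° + T_BC·sin47° = 0.18.
Substitute: T_AC·(0.642788 + 1.12324·0.731354) = 0.18 → T_AC = 0.122928 ≈ 0.1229 kN.
Then T_BC = 1.12324 × 0.122928 = 0.1381 kN.

T_AC = 0.1229 kN, T_BC = 0.1381 kN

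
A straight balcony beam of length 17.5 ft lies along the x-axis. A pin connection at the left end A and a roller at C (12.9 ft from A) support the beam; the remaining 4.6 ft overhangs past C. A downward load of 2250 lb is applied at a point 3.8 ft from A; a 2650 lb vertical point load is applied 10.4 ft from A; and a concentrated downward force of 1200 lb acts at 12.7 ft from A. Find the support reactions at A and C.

A_x = 0, A_y = 2119 lb, C_y = 3981 lb

ΣM about A: C_y·12.9 − 2250·3.8 − 2650·10.4 − 1200·12.7 = 0 → C_y = 51350/12.9 = 3980.62 ≈ 3981 lb.
ΣF_y = 0: A_y + 3980.62 − 2250 − 2650 − 1200 = 0 → A_y = 2119 lb.
ΣF_x = 0: no horizontal applied forces, so A_x = 0.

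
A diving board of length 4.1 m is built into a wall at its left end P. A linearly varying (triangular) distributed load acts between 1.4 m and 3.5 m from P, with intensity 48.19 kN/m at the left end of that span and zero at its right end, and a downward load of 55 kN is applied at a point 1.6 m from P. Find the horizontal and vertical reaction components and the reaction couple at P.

Resultant of the triangular load: ½ × 48.19 × 2.1 = 50.5995 kN, acting at 2.1 m from P (one-third of the span from the peak).
ΣF_x = 0: P_x = 0.
ΣF_y = 0: P_y − ½·48.19·2.1 − 55 = 0 → P_y = 105.6 kN.
ΣM about P: M_P − (½·48.19·2.1)·2.1 − 55·1.6 = 0 → M_P = 194.3 kN·m.

P_x = 0, P_y = 105.6 kN, M_P = 194.3 kN·m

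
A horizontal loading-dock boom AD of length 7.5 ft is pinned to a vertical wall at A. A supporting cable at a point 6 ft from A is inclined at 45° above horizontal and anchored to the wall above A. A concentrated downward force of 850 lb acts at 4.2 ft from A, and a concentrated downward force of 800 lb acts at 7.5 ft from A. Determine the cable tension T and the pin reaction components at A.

ΣM about A: T·sin45°·6 − 850·4.2 − 800·7.5 = 0 → T = 9570/(6·0.707107) = 2255.67 ≈ 2256 lb.
ΣF_x = 0: A_x − T·cos45° = 0 → A_x = 2255.67 × 0.707107 = 1595 lb.
ΣF_y = 0: A_y + T·sin45° − 850 − 800 = 0 → A_y = 1650 − 2255.67 × 0.707107 = 55.00 lb.

T = 2256 lb, A_x = 1595 lb, A_y = 55.00 lb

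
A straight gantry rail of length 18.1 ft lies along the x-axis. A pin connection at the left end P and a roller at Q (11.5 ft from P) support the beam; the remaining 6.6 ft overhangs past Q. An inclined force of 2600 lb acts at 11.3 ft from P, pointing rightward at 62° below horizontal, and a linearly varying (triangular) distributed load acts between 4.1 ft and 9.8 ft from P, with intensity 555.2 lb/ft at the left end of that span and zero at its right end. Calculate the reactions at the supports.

P_x = -1221 lb, P_y = 796.7 lb, Q_y = 3081 lb

Resultant of the triangular load: ½ × 555.2 × 5.7 = 1582.32 lb, acting at 6 ft from P (one-third of the span from the peak).
Moments about P: Q_y·11.5 − 2600·sin62°·11.3 − (½·555.2·5.7)·6 = 0 → Q_y = 35434.9/11.5 = 3081.3 ≈ 3081 lb.
ΣF_y = 0: P_y + 3081.3 − 2600·sin62° − ½·555.2·5.7 = 0 → P_y = 796.7 lb.
ΣF_x = 0: P_x + 2600·cos62° = 0 → P_x = -1221 lb.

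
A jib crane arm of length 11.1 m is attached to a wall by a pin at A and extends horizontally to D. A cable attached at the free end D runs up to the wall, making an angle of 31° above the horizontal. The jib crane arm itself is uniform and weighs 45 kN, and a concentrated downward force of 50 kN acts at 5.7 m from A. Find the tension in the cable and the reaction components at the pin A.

T = 93.54 kN, A_x = 80.18 kN, A_y = 46.82 kN

ΣM about A: T·sin31°·11.1 − 45·5.55 − 50·5.7 = 0 → T = 534.75/(11.1·0.515038) = 93.5381 ≈ 93.54 kN.
ΣF_x = 0: A_x − T·cos31° = 0 → A_x = 93.5381 × 0.857167 = 80.18 kN.
ΣF_y = 0: A_y + T·sin31° − 45 − 50 = 0 → A_y = 95 − 93.5381 × 0.515038 = 46.82 kN.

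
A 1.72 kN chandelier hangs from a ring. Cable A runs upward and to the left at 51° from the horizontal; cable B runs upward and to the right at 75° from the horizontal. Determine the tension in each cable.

ΣF_x = 0: −T_A·cos51° + T_B·cos75° = 0 → T_B = 2.43151·T_A.
ΣF_y = 0: T_A·sin51° + T_B·sin75° = 1.72.
Substitute: T_A·(0.777146 + 2.43151·0.965926) = 1.72 → T_A = 0.550258 ≈ 0.5503 kN.
Then T_B = 2.43151 × 0.550258 = 1.338 kN.

T_A = 0.5503 kN, T_B = 1.338 kN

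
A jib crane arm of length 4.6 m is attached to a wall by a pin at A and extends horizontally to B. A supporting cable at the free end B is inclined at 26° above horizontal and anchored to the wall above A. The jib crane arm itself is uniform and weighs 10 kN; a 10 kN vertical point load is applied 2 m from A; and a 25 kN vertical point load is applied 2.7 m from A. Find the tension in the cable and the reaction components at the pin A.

ΣM about A: T·sin26°·4.6 − 10·2.3 − 10·2 − 25·2.7 = 0 → T = 110.5/(4.6·0.438371) = 54.7977 ≈ 54.80 kN.
ΣF_x = 0: A_x − T·cos26° = 0 → A_x = 54.7977 × 0.898794 = 49.25 kN.
ΣF_y = 0: A_y + T·sin26° − 10 − 10 − 25 = 0 → A_y = 45 − 54.7977 × 0.438371 = 20.98 kN.

T = 54.80 kN, A_x = 49.25 kN, A_y = 20.98 kN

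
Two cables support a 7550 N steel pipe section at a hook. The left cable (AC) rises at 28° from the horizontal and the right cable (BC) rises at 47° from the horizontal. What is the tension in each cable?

ΣF_x = 0: −T_AC·cos28° + T_BC·cos47° = 0 → T_BC = 1.29465·T_AC.
ΣF_y = 0: T_AC·sin28° + T_BC·sin47° = 7550.
Substitute: T_AC·(0.469472 + 1.29465·0.731354) = 7550 → T_AC = 5330.72 ≈ 5331 N.
Then T_BC = 1.29465 × 5330.72 = 6901 N.

T_AC = 5331 N, T_BC = 6901 N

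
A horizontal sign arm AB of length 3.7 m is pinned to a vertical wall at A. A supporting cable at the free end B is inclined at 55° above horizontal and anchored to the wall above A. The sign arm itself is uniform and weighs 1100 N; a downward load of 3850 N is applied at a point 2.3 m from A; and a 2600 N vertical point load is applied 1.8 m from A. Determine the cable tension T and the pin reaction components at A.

T = 5137 N, A_x = 2947 N, A_y = 3342 N

ΣM about A: T·sin55°·3.7 − 1100·1.85 − 3850·2.3 − 2600·1.8 = 0 → T = 15570/(3.7·0.819152) = 5137.15 ≈ 5137 N.
ΣF_x = 0: A_x − T·cos55° = 0 → A_x = 5137.15 × 0.573576 = 2947 N.
ΣF_y = 0: A_y + T·sin55° − 1100 − 3850 − 2600 = 0 → A_y = 7550 − 5137.15 × 0.819152 = 3342 N.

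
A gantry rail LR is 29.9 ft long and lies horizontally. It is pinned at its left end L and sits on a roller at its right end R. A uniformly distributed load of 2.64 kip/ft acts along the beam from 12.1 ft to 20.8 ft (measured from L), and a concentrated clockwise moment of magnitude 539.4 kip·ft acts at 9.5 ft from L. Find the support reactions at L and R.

Resultant of the distributed load: 2.64 × 8.7 = 22.968 kip at 16.45 ft from L.
Taking moments about L: R_y·29.9 − (2.64·8.7)·16.45 − 539.4 = 0 → R_y = 917.2236/29.9 = 30.6764 ≈ 30.68 kip.
ΣF_y = 0: L_y + 30.6764 − 2.64·8.7 = 0 → L_y = -7.708 kip.
ΣF_x = 0: no horizontal applied forces, so L_x = 0.

L_x = 0, L_y = -7.708 kip, R_y = 30.68 kip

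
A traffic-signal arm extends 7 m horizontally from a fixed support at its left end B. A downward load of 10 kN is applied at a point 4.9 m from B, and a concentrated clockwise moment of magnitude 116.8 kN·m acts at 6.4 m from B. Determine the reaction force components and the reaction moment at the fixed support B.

ΣF_x = 0: B_x = 0.
ΣF_y = 0: B_y − 10 = 0 → B_y = 10.00 kN.
ΣM about B: M_B − 10·4.9 − 116.8 = 0 → M_B = 165.8 kN·m.

B_x = 0, B_y = 10.00 kN, M_B = 165.8 kN·m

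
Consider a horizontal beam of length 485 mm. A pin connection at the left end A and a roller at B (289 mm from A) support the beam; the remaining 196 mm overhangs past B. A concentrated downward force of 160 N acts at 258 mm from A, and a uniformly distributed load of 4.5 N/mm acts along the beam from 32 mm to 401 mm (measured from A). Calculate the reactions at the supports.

Resultant of the distributed load: 4.5 × 369 = 1660.5 N at 216.5 mm from A.
Taking moments about A: B_y·289 − 160·258 − (4.5·369)·216.5 = 0 → B_y = 400778.25/289 = 1386.78 ≈ 1387 N.
ΣF_y = 0: A_y + 1386.78 − 160 − 4.5·369 = 0 → A_y = 433.7 N.
ΣF_x = 0: no horizontal applied forces, so A_x = 0.

A_x = 0, A_y = 433.7 N, B_y = 1387 N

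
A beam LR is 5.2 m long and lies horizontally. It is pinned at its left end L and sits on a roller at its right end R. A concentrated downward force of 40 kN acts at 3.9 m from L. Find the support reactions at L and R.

Moments about L: R_y·5.2 − 40·3.9 = 0 → R_y = 156/5.2 = 30.00 kN.
ΣF_y = 0: L_y + 30 − 40 = 0 → L_y = 10.00 kN.
ΣF_x = 0: no horizontal applied forces, so L_x = 0.

L_x = 0, L_y = 10.00 kN, R_y = 30.00 kN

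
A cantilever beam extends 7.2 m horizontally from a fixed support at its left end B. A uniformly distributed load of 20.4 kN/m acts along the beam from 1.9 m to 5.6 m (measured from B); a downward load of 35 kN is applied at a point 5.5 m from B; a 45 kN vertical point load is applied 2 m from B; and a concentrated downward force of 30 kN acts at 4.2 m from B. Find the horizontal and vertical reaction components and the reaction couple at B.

B_x = 0, B_y = 185.5 kN, M_B = 691.5 kN·m

Resultant of the distributed load: 20.4 × 3.7 = 75.48 kN at 3.75 m from B.
ΣF_x = 0: B_x = 0.
ΣF_y = 0: B_y − 20.4·3.7 − 35 − 45 − 30 = 0 → B_y = 185.5 kN.
ΣM about B: M_B − (20.4·3.7)·3.75 − 35·5.5 − 45·2 − 30·4.2 = 0 → M_B = 691.5 kN·m.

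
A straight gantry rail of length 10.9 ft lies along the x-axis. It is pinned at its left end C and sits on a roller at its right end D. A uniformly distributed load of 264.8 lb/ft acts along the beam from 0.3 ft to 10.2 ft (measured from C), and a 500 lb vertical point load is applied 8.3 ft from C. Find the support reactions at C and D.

C_x = 0, C_y = 1478 lb, D_y = 1643 lb

Resultant of the distributed load: 264.8 × 9.9 = 2621.52 lb at 5.25 ft from C.
ΣM about C: D_y·10.9 − (264.8·9.9)·5.25 − 500·8.3 = 0 → D_y = 17912.98/10.9 = 1643.39 ≈ 1643 lb.
ΣF_y = 0: C_y + 1643.39 − 264.8·9.9 − 500 = 0 → C_y = 1478 lb.
ΣF_x = 0: no horizontal applied forces, so C_x = 0.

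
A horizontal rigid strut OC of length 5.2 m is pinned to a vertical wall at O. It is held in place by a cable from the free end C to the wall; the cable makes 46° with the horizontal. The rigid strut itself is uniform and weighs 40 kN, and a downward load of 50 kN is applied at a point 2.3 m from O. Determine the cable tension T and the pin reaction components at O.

ΣM about O: T·sin46°·5.2 − 40·2.6 − 50·2.3 = 0 → T = 219/(5.2·0.71934) = 58.5473 ≈ 58.55 kN.
ΣF_x = 0: O_x − T·cos46° = 0 → O_x = 58.5473 × 0.694658 = 40.67 kN.
ΣF_y = 0: O_y + T·sin46° − 40 − 50 = 0 → O_y = 90 − 58.5473 × 0.71934 = 47.88 kN.

T = 58.55 kN, O_x = 40.67 kN, O_y = 47.88 kN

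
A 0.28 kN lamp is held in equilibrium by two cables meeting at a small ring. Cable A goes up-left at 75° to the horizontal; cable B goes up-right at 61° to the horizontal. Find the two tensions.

ΣF_x = 0: −T_A·cos75° + T_B·cos61° = 0 → T_B = 0.533857·T_A.
ΣF_y = 0: T_A·sin75° + T_B·sin61° = 0.28.
Substitute: T_A·(0.965926 + 0.533857·0.87462) = 0.28 → T_A = 0.195415 ≈ 0.1954 kN.
Then T_B = 0.533857 × 0.195415 = 0.1043 kN.

T_A = 0.1954 kN, T_B = 0.1043 kN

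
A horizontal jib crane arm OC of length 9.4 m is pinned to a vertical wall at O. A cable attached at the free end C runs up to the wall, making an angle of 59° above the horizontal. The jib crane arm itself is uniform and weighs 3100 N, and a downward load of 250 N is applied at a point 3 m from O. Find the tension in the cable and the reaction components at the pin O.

ΣM about O: T·sin59°·9.4 − 3100·4.7 − 250·3 = 0 → T = 15320/(9.4·0.857167) = 1901.36 ≈ 1901 N.
ΣF_x = 0: O_x − T·cos59° = 0 → O_x = 1901.36 × 0.515038 = 979.3 N.
ΣF_y = 0: O_y + T·sin59° − 3100 − 250 = 0 → O_y = 3350 − 1901.36 × 0.857167 = 1720 N.

T = 1901 N, O_x = 979.3 N, O_y = 1720 N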